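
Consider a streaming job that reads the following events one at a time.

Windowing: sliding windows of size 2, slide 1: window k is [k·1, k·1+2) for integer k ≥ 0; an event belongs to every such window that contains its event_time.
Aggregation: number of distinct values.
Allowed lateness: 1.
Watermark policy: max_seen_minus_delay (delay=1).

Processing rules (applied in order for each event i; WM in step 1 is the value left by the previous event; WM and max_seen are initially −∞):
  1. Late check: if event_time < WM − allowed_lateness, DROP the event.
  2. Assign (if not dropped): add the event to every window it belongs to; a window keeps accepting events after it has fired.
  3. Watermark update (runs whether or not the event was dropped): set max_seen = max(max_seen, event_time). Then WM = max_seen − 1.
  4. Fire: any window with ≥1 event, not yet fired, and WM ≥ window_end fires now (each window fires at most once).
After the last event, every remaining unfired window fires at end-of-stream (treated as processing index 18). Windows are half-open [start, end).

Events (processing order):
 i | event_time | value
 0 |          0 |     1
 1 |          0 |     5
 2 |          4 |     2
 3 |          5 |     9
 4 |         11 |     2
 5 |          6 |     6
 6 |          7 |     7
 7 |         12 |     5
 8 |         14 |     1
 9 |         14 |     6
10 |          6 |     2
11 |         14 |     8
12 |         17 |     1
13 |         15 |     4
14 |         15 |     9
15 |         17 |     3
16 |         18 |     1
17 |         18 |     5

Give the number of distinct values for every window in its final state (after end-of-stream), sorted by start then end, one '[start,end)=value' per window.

[0,2)=2 [3,5)=1 [4,6)=2 [5,7)=1 [10,12)=1 [11,13)=2 [12,14)=1 [13,15)=3 [14,16)=5 [15,17)=2 [16,18)=2 [17,19)=3 [18,20)=2

i=0 t=0 v=1: → [0,2); WM=-1
i=1 t=0 v=5: → [0,2); WM=-1
i=2 t=4 v=2: → [4,6),[3,5); WM=3; [0,2) fires=2
i=3 t=5 v=9: → [5,7),[4,6); WM=4
i=4 t=11 v=2: → [11,13),[10,12); WM=10; [3,5) fires=1 [4,6) fires=2 [5,7) fires=1
i=5 t=6 v=6: DROP (t<10-1); WM=10
i=6 t=7 v=7: DROP (t<10-1); WM=10
i=7 t=12 v=5: → [12,14),[11,13); WM=11
i=8 t=14 v=1: → [14,16),[13,15); WM=13; [10,12) fires=1 [11,13) fires=2
i=9 t=14 v=6: → [14,16),[13,15); WM=13
i=10 t=6 v=2: DROP (t<13-1); WM=13
i=11 t=14 v=8: → [14,16),[13,15); WM=13
i=12 t=17 v=1: → [17,19),[16,18); WM=16; [12,14) fires=1 [13,15) fires=3 [14,16) fires=3
i=13 t=15 v=4: → [15,17),[14,16); WM=16
i=14 t=15 v=9: → [15,17),[14,16); WM=16
i=15 t=17 v=3: → [17,19),[16,18); WM=16
i=16 t=18 v=1: → [18,20),[17,19); WM=17; [15,17) fires=2
i=17 t=18 v=5: → [18,20),[17,19); WM=17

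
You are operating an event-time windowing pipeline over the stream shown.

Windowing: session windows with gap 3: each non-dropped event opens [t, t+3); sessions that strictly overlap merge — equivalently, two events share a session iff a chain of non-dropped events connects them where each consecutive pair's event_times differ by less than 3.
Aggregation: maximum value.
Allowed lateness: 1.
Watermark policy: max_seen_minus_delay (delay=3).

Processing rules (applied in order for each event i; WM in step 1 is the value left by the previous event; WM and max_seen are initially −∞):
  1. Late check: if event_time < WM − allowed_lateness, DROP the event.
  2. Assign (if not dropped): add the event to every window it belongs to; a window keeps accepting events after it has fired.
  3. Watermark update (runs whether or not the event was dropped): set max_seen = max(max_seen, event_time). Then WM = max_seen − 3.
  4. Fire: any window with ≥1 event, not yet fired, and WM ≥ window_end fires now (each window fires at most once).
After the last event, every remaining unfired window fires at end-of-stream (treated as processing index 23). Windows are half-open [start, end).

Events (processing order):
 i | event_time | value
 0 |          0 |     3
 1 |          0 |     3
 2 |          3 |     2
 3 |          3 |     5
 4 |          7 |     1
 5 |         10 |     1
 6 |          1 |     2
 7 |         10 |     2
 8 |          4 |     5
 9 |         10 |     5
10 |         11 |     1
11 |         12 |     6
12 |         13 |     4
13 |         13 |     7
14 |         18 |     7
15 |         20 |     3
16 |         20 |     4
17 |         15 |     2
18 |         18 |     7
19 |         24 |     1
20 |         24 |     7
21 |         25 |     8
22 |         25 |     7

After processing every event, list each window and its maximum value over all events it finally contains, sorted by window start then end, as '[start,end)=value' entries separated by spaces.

i=0 t=0 v=3: → [0,3); WM=-3
i=1 t=0 v=3: → [0,3); WM=-3
i=2 t=3 v=2: → [3,6); WM=0
i=3 t=3 v=5: → [3,6); WM=0
i=4 t=7 v=1: → [7,10); WM=4
i=5 t=10 v=1: → [10,13); WM=7
i=6 t=1 v=2: DROP (t<7-1); WM=7
i=7 t=10 v=2: → [10,13); WM=7
i=8 t=4 v=5: DROP (t<7-1); WM=7
i=9 t=10 v=5: → [10,13); WM=7
i=10 t=11 v=1: → [10,14); WM=8
i=11 t=12 v=6: → [10,15); WM=9
i=12 t=13 v=4: → [10,16); WM=10
i=13 t=13 v=7: → [10,16); WM=10
i=14 t=18 v=7: → [18,21); WM=15
i=15 t=20 v=3: → [18,23); WM=17
i=16 t=20 v=4: → [18,23); WM=17
i=17 t=15 v=2: DROP (t<17-1); WM=17
i=18 t=18 v=7: → [18,23); WM=17
i=19 t=24 v=1: → [24,27); WM=21
i=20 t=24 v=7: → [24,27); WM=21
i=21 t=25 v=8: → [24,28); WM=22
i=22 t=25 v=7: → [24,28); WM=22

[0,3)=3 [3,6)=5 [7,10)=1 [10,16)=7 [18,23)=7 [24,28)=8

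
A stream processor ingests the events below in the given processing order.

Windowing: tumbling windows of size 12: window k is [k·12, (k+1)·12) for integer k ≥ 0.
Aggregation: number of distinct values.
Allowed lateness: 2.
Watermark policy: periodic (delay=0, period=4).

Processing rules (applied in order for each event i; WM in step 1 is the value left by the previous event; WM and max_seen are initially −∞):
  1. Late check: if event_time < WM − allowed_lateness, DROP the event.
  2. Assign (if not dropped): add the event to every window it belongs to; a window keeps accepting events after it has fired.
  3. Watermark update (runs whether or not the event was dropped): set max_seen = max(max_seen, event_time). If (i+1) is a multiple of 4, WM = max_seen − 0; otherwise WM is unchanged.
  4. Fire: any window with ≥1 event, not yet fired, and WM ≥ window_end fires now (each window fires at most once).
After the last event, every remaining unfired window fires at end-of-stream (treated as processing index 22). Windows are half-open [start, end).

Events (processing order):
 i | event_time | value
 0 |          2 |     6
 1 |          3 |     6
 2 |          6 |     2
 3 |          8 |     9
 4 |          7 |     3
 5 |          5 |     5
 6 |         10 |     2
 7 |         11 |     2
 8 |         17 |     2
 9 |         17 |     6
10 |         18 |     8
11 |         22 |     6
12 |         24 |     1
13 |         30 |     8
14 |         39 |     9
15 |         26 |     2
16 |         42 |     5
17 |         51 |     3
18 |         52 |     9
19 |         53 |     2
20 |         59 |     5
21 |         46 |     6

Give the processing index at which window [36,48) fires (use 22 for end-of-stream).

i=0 t=2 v=6: → [0,12); WM=−∞
i=1 t=3 v=6: → [0,12); WM=−∞
i=2 t=6 v=2: → [0,12); WM=−∞
i=3 t=8 v=9: → [0,12); WM=8
i=4 t=7 v=3: → [0,12); WM=8
i=5 t=5 v=5: DROP (t<8-2); WM=8
i=6 t=10 v=2: → [0,12); WM=8
i=7 t=11 v=2: → [0,12); WM=11
i=8 t=17 v=2: → [12,24); WM=11
i=9 t=17 v=6: → [12,24); WM=11
i=10 t=18 v=8: → [12,24); WM=11
i=11 t=22 v=6: → [12,24); WM=22; [0,12) fires=4
i=12 t=24 v=1: → [24,36); WM=22
i=13 t=30 v=8: → [24,36); WM=22
i=14 t=39 v=9: → [36,48); WM=22
i=15 t=26 v=2: → [24,36); WM=39; [12,24) fires=3 [24,36) fires=3
i=16 t=42 v=5: → [36,48); WM=39
i=17 t=51 v=3: → [48,60); WM=39
i=18 t=52 v=9: → [48,60); WM=39
i=19 t=53 v=2: → [48,60); WM=53; [36,48) fires=2
i=20 t=59 v=5: → [48,60); WM=53
i=21 t=46 v=6: DROP (t<53-2); WM=53

19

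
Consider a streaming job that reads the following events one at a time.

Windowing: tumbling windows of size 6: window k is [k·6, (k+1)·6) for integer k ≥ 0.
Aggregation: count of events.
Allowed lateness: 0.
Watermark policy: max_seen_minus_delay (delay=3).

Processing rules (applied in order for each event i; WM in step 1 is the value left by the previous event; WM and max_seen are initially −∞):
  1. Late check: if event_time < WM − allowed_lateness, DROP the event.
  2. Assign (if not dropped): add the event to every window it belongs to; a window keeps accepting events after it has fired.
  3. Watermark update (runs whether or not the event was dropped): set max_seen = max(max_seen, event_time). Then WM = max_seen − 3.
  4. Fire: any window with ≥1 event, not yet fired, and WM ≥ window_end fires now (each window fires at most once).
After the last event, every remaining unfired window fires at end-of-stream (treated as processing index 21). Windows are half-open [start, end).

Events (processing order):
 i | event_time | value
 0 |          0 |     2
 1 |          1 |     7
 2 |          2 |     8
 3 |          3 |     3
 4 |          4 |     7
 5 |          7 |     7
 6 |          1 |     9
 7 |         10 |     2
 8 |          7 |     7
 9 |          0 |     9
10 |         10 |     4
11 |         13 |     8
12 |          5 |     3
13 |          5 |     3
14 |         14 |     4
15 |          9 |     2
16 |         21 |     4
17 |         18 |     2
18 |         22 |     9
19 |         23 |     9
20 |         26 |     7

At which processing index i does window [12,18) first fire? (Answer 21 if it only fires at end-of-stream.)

i=0 t=0 v=2: → [0,6); WM=-3
i=1 t=1 v=7: → [0,6); WM=-2
i=2 t=2 v=8: → [0,6); WM=-1
i=3 t=3 v=3: → [0,6); WM=0
i=4 t=4 v=7: → [0,6); WM=1
i=5 t=7 v=7: → [6,12); WM=4
i=6 t=1 v=9: DROP (t<4-0); WM=4
i=7 t=10 v=2: → [6,12); WM=7; [0,6) fires=5
i=8 t=7 v=7: → [6,12); WM=7
i=9 t=0 v=9: DROP (t<7-0); WM=7
i=10 t=10 v=4: → [6,12); WM=7
i=11 t=13 v=8: → [12,18); WM=10
i=12 t=5 v=3: DROP (t<10-0); WM=10
i=13 t=5 v=3: DROP (t<10-0); WM=10
i=14 t=14 v=4: → [12,18); WM=11
i=15 t=9 v=2: DROP (t<11-0); WM=11
i=16 t=21 v=4: → [18,24); WM=18; [6,12) fires=4 [12,18) fires=2
i=17 t=18 v=2: → [18,24); WM=18
i=18 t=22 v=9: → [18,24); WM=19
i=19 t=23 v=9: → [18,24); WM=20
i=20 t=26 v=7: → [24,30); WM=23

16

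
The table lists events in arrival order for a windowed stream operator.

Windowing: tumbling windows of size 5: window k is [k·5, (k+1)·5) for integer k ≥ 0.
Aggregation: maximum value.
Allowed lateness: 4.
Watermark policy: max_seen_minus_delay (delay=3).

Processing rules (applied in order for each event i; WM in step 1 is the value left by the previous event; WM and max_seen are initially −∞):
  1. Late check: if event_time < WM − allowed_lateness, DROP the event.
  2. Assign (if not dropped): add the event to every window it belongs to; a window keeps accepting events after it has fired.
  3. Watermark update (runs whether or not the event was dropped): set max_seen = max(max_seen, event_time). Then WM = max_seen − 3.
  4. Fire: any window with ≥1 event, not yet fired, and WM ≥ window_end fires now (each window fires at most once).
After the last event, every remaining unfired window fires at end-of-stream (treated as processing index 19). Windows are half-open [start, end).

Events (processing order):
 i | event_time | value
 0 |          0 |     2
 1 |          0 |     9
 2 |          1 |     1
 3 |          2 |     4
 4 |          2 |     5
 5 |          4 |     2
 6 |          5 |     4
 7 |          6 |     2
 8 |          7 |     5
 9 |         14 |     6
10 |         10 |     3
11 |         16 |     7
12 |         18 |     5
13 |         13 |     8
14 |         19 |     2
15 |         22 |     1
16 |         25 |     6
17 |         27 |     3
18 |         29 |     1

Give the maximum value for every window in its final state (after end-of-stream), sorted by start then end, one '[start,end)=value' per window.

i=0 t=0 v=2: → [0,5); WM=-3
i=1 t=0 v=9: → [0,5); WM=-3
i=2 t=1 v=1: → [0,5); WM=-2
i=3 t=2 v=4: → [0,5); WM=-1
i=4 t=2 v=5: → [0,5); WM=-1
i=5 t=4 v=2: → [0,5); WM=1
i=6 t=5 v=4: → [5,10); WM=2
i=7 t=6 v=2: → [5,10); WM=3
i=8 t=7 v=5: → [5,10); WM=4
i=9 t=14 v=6: → [10,15); WM=11; [0,5) fires=9 [5,10) fires=5
i=10 t=10 v=3: → [10,15); WM=11
i=11 t=16 v=7: → [15,20); WM=13
i=12 t=18 v=5: → [15,20); WM=15; [10,15) fires=6
i=13 t=13 v=8: → [10,15); WM=15
i=14 t=19 v=2: → [15,20); WM=16
i=15 t=22 v=1: → [20,25); WM=19
i=16 t=25 v=6: → [25,30); WM=22; [15,20) fires=7
i=17 t=27 v=3: → [25,30); WM=24
i=18 t=29 v=1: → [25,30); WM=26; [20,25) fires=1

[0,5)=9 [5,10)=5 [10,15)=8 [15,20)=7 [20,25)=1 [25,30)=6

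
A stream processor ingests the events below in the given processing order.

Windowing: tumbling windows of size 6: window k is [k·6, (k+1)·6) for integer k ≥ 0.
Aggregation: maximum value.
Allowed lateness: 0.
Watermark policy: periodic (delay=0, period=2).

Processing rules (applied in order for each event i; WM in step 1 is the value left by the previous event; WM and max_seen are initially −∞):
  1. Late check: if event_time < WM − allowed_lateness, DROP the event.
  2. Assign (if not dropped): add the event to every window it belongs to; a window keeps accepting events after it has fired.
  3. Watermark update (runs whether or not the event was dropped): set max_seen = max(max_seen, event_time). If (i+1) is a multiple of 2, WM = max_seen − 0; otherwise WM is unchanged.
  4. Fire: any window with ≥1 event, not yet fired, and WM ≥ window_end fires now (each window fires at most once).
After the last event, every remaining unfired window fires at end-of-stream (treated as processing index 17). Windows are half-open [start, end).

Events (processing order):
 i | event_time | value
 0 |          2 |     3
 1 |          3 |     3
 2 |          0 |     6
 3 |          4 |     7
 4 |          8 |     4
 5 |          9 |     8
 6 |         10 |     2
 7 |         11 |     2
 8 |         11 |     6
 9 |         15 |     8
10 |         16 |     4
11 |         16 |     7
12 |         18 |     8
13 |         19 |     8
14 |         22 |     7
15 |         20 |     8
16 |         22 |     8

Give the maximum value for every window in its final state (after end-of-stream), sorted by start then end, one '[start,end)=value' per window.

[0,6)=7 [6,12)=8 [12,18)=8 [18,24)=8

i=0 t=2 v=3: → [0,6); WM=−∞
i=1 t=3 v=3: → [0,6); WM=3
i=2 t=0 v=6: DROP (t<3-0); WM=3
i=3 t=4 v=7: → [0,6); WM=4
i=4 t=8 v=4: → [6,12); WM=4
i=5 t=9 v=8: → [6,12); WM=9; [0,6) fires=7
i=6 t=10 v=2: → [6,12); WM=9
i=7 t=11 v=2: → [6,12); WM=11
i=8 t=11 v=6: → [6,12); WM=11
i=9 t=15 v=8: → [12,18); WM=15; [6,12) fires=8
i=10 t=16 v=4: → [12,18); WM=15
i=11 t=16 v=7: → [12,18); WM=16
i=12 t=18 v=8: → [18,24); WM=16
i=13 t=19 v=8: → [18,24); WM=19; [12,18) fires=8
i=14 t=22 v=7: → [18,24); WM=19
i=15 t=20 v=8: → [18,24); WM=22
i=16 t=22 v=8: → [18,24); WM=22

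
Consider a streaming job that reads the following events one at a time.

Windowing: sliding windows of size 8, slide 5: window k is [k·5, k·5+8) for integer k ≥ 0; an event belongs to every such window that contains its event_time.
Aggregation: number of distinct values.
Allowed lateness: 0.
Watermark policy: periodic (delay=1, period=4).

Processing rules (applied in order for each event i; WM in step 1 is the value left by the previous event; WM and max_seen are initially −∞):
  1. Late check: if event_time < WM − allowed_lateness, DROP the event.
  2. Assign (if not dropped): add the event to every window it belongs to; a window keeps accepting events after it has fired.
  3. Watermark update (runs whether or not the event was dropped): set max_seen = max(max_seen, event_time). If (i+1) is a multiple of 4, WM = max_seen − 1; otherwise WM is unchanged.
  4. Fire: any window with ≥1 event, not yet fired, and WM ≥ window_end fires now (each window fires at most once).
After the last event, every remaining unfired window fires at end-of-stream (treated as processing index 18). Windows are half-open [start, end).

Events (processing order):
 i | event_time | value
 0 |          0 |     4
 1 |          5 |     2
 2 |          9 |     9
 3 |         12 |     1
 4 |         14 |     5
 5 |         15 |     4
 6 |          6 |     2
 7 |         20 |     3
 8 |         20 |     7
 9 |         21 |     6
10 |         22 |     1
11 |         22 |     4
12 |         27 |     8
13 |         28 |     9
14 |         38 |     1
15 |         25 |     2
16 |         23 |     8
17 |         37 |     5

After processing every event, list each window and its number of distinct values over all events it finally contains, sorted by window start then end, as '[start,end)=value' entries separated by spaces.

i=0 t=0 v=4: → [0,8); WM=−∞
i=1 t=5 v=2: → [5,13),[0,8); WM=−∞
i=2 t=9 v=9: → [5,13); WM=−∞
i=3 t=12 v=1: → [10,18),[5,13); WM=11; [0,8) fires=2
i=4 t=14 v=5: → [10,18); WM=11
i=5 t=15 v=4: → [15,23),[10,18); WM=11
i=6 t=6 v=2: DROP (t<11-0); WM=11
i=7 t=20 v=3: → [20,28),[15,23); WM=19; [5,13) fires=3 [10,18) fires=3
i=8 t=20 v=7: → [20,28),[15,23); WM=19
i=9 t=21 v=6: → [20,28),[15,23); WM=19
i=10 t=22 v=1: → [20,28),[15,23); WM=19
i=11 t=22 v=4: → [20,28),[15,23); WM=21
i=12 t=27 v=8: → [25,33),[20,28); WM=21
i=13 t=28 v=9: → [25,33); WM=21
i=14 t=38 v=1: → [35,43); WM=21
i=15 t=25 v=2: → [25,33),[20,28); WM=37; [15,23) fires=5 [20,28) fires=7 [25,33) fires=3
i=16 t=23 v=8: DROP (t<37-0); WM=37
i=17 t=37 v=5: → [35,43),[30,38); WM=37

[0,8)=2 [5,13)=3 [10,18)=3 [15,23)=5 [20,28)=7 [25,33)=3 [30,38)=1 [35,43)=2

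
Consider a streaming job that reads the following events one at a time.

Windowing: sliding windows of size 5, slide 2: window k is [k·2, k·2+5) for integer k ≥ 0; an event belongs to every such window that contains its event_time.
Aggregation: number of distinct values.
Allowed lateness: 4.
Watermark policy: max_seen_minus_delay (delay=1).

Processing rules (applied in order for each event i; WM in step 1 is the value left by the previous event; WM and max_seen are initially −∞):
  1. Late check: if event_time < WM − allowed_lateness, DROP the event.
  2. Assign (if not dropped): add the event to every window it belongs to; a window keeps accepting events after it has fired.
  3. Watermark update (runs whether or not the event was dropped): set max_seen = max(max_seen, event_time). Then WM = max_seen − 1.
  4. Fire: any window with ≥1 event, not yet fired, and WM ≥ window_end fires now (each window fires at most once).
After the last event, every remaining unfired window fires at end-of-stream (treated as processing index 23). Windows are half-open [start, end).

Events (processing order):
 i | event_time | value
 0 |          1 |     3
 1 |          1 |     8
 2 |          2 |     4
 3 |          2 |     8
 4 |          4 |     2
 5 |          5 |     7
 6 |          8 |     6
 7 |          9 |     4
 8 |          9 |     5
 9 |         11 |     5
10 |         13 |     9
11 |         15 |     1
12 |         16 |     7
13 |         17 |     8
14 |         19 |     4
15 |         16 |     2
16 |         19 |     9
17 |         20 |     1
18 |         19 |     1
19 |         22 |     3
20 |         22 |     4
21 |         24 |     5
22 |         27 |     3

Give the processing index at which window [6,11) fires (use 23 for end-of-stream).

i=0 t=1 v=3: → [0,5); WM=0
i=1 t=1 v=8: → [0,5); WM=0
i=2 t=2 v=4: → [2,7),[0,5); WM=1
i=3 t=2 v=8: → [2,7),[0,5); WM=1
i=4 t=4 v=2: → [4,9),[2,7),[0,5); WM=3
i=5 t=5 v=7: → [4,9),[2,7); WM=4
i=6 t=8 v=6: → [8,13),[6,11),[4,9); WM=7; [0,5) fires=4 [2,7) fires=4
i=7 t=9 v=4: → [8,13),[6,11); WM=8
i=8 t=9 v=5: → [8,13),[6,11); WM=8
i=9 t=11 v=5: → [10,15),[8,13); WM=10; [4,9) fires=3
i=10 t=13 v=9: → [12,17),[10,15); WM=12; [6,11) fires=3
i=11 t=15 v=1: → [14,19),[12,17); WM=14; [8,13) fires=3
i=12 t=16 v=7: → [16,21),[14,19),[12,17); WM=15; [10,15) fires=2
i=13 t=17 v=8: → [16,21),[14,19); WM=16
i=14 t=19 v=4: → [18,23),[16,21); WM=18; [12,17) fires=3
i=15 t=16 v=2: → [16,21),[14,19),[12,17); WM=18
i=16 t=19 v=9: → [18,23),[16,21); WM=18
i=17 t=20 v=1: → [20,25),[18,23),[16,21); WM=19; [14,19) fires=4
i=18 t=19 v=1: → [18,23),[16,21); WM=19
i=19 t=22 v=3: → [22,27),[20,25),[18,23); WM=21; [16,21) fires=6
i=20 t=22 v=4: → [22,27),[20,25),[18,23); WM=21
i=21 t=24 v=5: → [24,29),[22,27),[20,25); WM=23; [18,23) fires=4
i=22 t=27 v=3: → [26,31),[24,29); WM=26; [20,25) fires=4

10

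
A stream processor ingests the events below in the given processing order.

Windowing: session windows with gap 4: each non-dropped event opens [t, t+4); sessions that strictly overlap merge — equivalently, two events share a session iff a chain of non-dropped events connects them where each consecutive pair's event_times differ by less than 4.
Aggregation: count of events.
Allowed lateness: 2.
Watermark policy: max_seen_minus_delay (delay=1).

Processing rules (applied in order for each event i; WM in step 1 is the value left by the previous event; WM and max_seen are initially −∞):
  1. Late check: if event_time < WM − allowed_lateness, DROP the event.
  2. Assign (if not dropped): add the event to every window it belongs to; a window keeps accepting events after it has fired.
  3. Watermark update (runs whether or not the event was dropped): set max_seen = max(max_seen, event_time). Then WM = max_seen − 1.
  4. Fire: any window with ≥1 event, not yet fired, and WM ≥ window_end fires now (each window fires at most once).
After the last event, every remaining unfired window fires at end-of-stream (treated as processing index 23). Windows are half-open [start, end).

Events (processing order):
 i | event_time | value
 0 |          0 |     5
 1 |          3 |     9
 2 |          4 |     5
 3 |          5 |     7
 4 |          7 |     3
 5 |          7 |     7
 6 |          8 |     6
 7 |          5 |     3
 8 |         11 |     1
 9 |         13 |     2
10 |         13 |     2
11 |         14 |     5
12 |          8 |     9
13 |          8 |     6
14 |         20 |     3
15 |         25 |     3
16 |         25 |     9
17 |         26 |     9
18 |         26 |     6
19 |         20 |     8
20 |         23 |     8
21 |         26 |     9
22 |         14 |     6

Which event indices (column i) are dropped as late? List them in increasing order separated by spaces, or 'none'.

12 13 19 22

i=0 t=0 v=5: → [0,4); WM=-1
i=1 t=3 v=9: → [0,7); WM=2
i=2 t=4 v=5: → [0,8); WM=3
i=3 t=5 v=7: → [0,9); WM=4
i=4 t=7 v=3: → [0,11); WM=6
i=5 t=7 v=7: → [0,11); WM=6
i=6 t=8 v=6: → [0,12); WM=7
i=7 t=5 v=3: → [0,12); WM=7
i=8 t=11 v=1: → [0,15); WM=10
i=9 t=13 v=2: → [0,17); WM=12
i=10 t=13 v=2: → [0,17); WM=12
i=11 t=14 v=5: → [0,18); WM=13
i=12 t=8 v=9: DROP (t<13-2); WM=13
i=13 t=8 v=6: DROP (t<13-2); WM=13
i=14 t=20 v=3: → [20,24); WM=19
i=15 t=25 v=3: → [25,29); WM=24
i=16 t=25 v=9: → [25,29); WM=24
i=17 t=26 v=9: → [25,30); WM=25
i=18 t=26 v=6: → [25,30); WM=25
i=19 t=20 v=8: DROP (t<25-2); WM=25
i=20 t=23 v=8: → [20,30); WM=25
i=21 t=26 v=9: → [20,30); WM=25
i=22 t=14 v=6: DROP (t<25-2); WM=25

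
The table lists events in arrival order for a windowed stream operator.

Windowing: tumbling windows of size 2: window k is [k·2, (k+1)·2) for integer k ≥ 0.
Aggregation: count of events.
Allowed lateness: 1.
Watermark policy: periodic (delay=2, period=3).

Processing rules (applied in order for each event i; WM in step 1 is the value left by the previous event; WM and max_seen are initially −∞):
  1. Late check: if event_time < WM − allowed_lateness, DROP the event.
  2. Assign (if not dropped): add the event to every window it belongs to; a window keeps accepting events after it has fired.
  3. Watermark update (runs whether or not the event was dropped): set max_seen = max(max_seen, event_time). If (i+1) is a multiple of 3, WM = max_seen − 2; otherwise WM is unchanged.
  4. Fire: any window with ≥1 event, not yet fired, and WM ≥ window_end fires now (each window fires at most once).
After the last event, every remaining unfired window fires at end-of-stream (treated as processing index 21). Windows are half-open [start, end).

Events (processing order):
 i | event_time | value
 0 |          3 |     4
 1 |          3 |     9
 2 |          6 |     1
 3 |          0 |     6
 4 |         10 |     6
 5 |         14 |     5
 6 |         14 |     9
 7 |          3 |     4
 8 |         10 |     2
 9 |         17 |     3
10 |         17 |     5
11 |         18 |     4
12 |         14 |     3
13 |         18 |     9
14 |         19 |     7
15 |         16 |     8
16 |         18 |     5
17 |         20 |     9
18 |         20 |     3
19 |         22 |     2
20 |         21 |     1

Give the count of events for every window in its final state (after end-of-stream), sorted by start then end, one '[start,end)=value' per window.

[2,4)=2 [6,8)=1 [10,12)=1 [14,16)=2 [16,18)=3 [18,20)=4 [20,22)=3 [22,24)=1

i=0 t=3 v=4: → [2,4); WM=−∞
i=1 t=3 v=9: → [2,4); WM=−∞
i=2 t=6 v=1: → [6,8); WM=4; [2,4) fires=2
i=3 t=0 v=6: DROP (t<4-1); WM=4
i=4 t=10 v=6: → [10,12); WM=4
i=5 t=14 v=5: → [14,16); WM=12; [6,8) fires=1 [10,12) fires=1
i=6 t=14 v=9: → [14,16); WM=12
i=7 t=3 v=4: DROP (t<12-1); WM=12
i=8 t=10 v=2: DROP (t<12-1); WM=12
i=9 t=17 v=3: → [16,18); WM=12
i=10 t=17 v=5: → [16,18); WM=12
i=11 t=18 v=4: → [18,20); WM=16; [14,16) fires=2
i=12 t=14 v=3: DROP (t<16-1); WM=16
i=13 t=18 v=9: → [18,20); WM=16
i=14 t=19 v=7: → [18,20); WM=17
i=15 t=16 v=8: → [16,18); WM=17
i=16 t=18 v=5: → [18,20); WM=17
i=17 t=20 v=9: → [20,22); WM=18; [16,18) fires=3
i=18 t=20 v=3: → [20,22); WM=18
i=19 t=22 v=2: → [22,24); WM=18
i=20 t=21 v=1: → [20,22); WM=20; [18,20) fires=4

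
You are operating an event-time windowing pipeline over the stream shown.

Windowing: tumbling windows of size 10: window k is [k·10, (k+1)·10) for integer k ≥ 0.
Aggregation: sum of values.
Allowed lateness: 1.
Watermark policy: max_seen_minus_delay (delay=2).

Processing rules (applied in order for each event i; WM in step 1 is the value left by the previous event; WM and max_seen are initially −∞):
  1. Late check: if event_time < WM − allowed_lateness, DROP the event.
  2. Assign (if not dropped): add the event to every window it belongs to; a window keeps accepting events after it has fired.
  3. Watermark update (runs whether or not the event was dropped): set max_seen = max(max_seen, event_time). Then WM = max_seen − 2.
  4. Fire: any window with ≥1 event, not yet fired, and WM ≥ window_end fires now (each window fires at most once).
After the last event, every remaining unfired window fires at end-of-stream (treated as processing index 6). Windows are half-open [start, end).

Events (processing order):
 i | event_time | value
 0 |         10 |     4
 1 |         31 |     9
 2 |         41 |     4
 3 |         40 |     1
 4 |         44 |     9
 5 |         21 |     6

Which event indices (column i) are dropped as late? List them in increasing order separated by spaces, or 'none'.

5

i=0 t=10 v=4: → [10,20); WM=8
i=1 t=31 v=9: → [30,40); WM=29; [10,20) fires=4
i=2 t=41 v=4: → [40,50); WM=39
i=3 t=40 v=1: → [40,50); WM=39
i=4 t=44 v=9: → [40,50); WM=42; [30,40) fires=9
i=5 t=21 v=6: DROP (t<42-1); WM=42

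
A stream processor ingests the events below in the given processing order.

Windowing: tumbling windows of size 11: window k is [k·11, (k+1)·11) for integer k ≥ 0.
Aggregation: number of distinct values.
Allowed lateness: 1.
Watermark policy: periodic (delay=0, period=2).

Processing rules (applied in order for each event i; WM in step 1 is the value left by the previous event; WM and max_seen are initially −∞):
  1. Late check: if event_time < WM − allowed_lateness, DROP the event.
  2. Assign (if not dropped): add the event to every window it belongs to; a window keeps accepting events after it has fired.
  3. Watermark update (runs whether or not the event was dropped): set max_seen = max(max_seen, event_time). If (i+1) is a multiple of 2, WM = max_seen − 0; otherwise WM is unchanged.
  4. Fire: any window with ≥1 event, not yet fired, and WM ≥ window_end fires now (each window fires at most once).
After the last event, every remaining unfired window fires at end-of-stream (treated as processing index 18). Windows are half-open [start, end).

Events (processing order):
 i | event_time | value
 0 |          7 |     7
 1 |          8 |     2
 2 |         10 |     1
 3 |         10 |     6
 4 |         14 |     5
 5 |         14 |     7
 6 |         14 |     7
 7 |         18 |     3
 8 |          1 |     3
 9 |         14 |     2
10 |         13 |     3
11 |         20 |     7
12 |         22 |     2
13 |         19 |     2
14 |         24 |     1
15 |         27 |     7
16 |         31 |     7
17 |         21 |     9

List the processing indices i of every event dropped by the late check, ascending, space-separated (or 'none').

8 9 10 17

i=0 t=7 v=7: → [0,11); WM=−∞
i=1 t=8 v=2: → [0,11); WM=8
i=2 t=10 v=1: → [0,11); WM=8
i=3 t=10 v=6: → [0,11); WM=10
i=4 t=14 v=5: → [11,22); WM=10
i=5 t=14 v=7: → [11,22); WM=14; [0,11) fires=4
i=6 t=14 v=7: → [11,22); WM=14
i=7 t=18 v=3: → [11,22); WM=18
i=8 t=1 v=3: DROP (t<18-1); WM=18
i=9 t=14 v=2: DROP (t<18-1); WM=18
i=10 t=13 v=3: DROP (t<18-1); WM=18
i=11 t=20 v=7: → [11,22); WM=20
i=12 t=22 v=2: → [22,33); WM=20
i=13 t=19 v=2: → [11,22); WM=22; [11,22) fires=4
i=14 t=24 v=1: → [22,33); WM=22
i=15 t=27 v=7: → [22,33); WM=27
i=16 t=31 v=7: → [22,33); WM=27
i=17 t=21 v=9: DROP (t<27-1); WM=31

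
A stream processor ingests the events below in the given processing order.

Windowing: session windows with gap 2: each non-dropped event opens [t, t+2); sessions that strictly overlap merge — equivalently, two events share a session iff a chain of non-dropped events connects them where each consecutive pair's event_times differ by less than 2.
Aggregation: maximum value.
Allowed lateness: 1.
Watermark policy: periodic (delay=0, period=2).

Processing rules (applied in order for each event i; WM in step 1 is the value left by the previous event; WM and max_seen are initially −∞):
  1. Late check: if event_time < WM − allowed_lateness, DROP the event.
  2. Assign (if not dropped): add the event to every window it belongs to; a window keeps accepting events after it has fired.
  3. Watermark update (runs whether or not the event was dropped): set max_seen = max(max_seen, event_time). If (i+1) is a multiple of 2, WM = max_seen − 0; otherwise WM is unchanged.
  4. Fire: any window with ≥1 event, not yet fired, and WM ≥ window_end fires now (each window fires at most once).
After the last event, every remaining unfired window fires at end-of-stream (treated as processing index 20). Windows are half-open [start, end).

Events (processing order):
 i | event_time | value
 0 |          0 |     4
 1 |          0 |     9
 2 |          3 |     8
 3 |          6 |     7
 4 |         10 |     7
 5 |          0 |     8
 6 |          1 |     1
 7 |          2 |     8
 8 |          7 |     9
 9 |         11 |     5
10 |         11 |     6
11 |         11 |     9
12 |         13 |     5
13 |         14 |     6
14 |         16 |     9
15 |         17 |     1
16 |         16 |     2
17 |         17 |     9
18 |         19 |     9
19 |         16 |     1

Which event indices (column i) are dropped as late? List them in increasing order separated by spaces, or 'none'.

i=0 t=0 v=4: → [0,2); WM=−∞
i=1 t=0 v=9: → [0,2); WM=0
i=2 t=3 v=8: → [3,5); WM=0
i=3 t=6 v=7: → [6,8); WM=6
i=4 t=10 v=7: → [10,12); WM=6
i=5 t=0 v=8: DROP (t<6-1); WM=10
i=6 t=1 v=1: DROP (t<10-1); WM=10
i=7 t=2 v=8: DROP (t<10-1); WM=10
i=8 t=7 v=9: DROP (t<10-1); WM=10
i=9 t=11 v=5: → [10,13); WM=11
i=10 t=11 v=6: → [10,13); WM=11
i=11 t=11 v=9: → [10,13); WM=11
i=12 t=13 v=5: → [13,15); WM=11
i=13 t=14 v=6: → [13,16); WM=14
i=14 t=16 v=9: → [16,18); WM=14
i=15 t=17 v=1: → [16,19); WM=17
i=16 t=16 v=2: → [16,19); WM=17
i=17 t=17 v=9: → [16,19); WM=17
i=18 t=19 v=9: → [19,21); WM=17
i=19 t=16 v=1: → [16,19); WM=19

5 6 7 8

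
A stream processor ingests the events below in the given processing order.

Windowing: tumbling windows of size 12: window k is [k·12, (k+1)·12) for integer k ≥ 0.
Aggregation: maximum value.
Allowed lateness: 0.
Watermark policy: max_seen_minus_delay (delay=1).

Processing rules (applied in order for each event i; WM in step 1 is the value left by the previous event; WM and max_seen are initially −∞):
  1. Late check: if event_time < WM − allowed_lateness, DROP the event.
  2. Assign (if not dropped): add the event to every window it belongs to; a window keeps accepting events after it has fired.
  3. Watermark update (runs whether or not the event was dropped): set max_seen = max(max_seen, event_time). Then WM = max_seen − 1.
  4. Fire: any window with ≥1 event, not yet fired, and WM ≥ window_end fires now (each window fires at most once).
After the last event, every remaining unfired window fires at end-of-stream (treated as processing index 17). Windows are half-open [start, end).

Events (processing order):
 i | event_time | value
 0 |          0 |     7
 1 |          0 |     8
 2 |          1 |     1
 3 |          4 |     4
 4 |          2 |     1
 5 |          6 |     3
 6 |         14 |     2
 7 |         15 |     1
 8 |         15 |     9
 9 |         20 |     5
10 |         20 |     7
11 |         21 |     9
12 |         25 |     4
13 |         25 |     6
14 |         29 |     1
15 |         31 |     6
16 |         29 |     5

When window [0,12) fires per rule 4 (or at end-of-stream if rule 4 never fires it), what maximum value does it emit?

8

i=0 t=0 v=7: → [0,12); WM=-1
i=1 t=0 v=8: → [0,12); WM=-1
i=2 t=1 v=1: → [0,12); WM=0
i=3 t=4 v=4: → [0,12); WM=3
i=4 t=2 v=1: DROP (t<3-0); WM=3
i=5 t=6 v=3: → [0,12); WM=5
i=6 t=14 v=2: → [12,24); WM=13; [0,12) fires=8
i=7 t=15 v=1: → [12,24); WM=14
i=8 t=15 v=9: → [12,24); WM=14
i=9 t=20 v=5: → [12,24); WM=19
i=10 t=20 v=7: → [12,24); WM=19
i=11 t=21 v=9: → [12,24); WM=20
i=12 t=25 v=4: → [24,36); WM=24; [12,24) fires=9
i=13 t=25 v=6: → [24,36); WM=24
i=14 t=29 v=1: → [24,36); WM=28
i=15 t=31 v=6: → [24,36); WM=30
i=16 t=29 v=5: DROP (t<30-0); WM=30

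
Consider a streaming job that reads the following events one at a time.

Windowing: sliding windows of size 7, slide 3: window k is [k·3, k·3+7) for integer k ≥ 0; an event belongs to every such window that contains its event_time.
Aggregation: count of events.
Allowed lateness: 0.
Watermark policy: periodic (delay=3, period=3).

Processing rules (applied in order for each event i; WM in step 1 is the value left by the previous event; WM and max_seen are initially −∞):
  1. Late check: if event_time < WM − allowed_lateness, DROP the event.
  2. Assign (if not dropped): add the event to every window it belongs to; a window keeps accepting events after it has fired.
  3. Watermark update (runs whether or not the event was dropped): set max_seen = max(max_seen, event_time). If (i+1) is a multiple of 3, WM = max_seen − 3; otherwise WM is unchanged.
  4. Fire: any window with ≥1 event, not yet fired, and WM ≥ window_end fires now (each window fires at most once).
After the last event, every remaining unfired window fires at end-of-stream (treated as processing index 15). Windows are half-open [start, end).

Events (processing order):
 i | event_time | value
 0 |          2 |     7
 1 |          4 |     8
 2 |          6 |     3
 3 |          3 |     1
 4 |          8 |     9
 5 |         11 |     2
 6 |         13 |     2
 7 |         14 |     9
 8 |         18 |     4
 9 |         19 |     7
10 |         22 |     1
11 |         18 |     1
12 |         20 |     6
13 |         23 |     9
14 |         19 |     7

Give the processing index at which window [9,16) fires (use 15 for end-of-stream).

11

i=0 t=2 v=7: → [0,7); WM=−∞
i=1 t=4 v=8: → [3,10),[0,7); WM=−∞
i=2 t=6 v=3: → [6,13),[3,10),[0,7); WM=3
i=3 t=3 v=1: → [3,10),[0,7); WM=3
i=4 t=8 v=9: → [6,13),[3,10); WM=3
i=5 t=11 v=2: → [9,16),[6,13); WM=8; [0,7) fires=4
i=6 t=13 v=2: → [12,19),[9,16); WM=8
i=7 t=14 v=9: → [12,19),[9,16); WM=8
i=8 t=18 v=4: → [18,25),[15,22),[12,19); WM=15; [3,10) fires=4 [6,13) fires=3
i=9 t=19 v=7: → [18,25),[15,22); WM=15
i=10 t=22 v=1: → [21,28),[18,25); WM=15
i=11 t=18 v=1: → [18,25),[15,22),[12,19); WM=19; [9,16) fires=3 [12,19) fires=4
i=12 t=20 v=6: → [18,25),[15,22); WM=19
i=13 t=23 v=9: → [21,28),[18,25); WM=19
i=14 t=19 v=7: → [18,25),[15,22); WM=20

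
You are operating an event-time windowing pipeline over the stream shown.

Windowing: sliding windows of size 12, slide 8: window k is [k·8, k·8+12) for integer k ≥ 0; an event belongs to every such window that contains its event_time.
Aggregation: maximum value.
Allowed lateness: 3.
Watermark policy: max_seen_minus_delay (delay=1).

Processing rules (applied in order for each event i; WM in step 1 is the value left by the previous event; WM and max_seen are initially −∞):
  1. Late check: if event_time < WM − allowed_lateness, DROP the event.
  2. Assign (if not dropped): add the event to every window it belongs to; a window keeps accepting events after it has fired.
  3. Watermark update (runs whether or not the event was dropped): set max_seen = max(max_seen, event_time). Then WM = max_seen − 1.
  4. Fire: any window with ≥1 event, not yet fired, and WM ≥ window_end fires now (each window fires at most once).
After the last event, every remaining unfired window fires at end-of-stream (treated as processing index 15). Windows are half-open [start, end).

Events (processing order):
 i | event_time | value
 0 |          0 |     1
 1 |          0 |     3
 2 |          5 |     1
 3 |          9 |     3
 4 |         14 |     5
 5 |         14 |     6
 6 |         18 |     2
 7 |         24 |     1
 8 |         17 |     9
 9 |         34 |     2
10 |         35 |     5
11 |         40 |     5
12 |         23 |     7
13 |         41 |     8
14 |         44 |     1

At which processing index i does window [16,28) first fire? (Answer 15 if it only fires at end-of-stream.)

i=0 t=0 v=1: → [0,12); WM=-1
i=1 t=0 v=3: → [0,12); WM=-1
i=2 t=5 v=1: → [0,12); WM=4
i=3 t=9 v=3: → [8,20),[0,12); WM=8
i=4 t=14 v=5: → [8,20); WM=13; [0,12) fires=3
i=5 t=14 v=6: → [8,20); WM=13
i=6 t=18 v=2: → [16,28),[8,20); WM=17
i=7 t=24 v=1: → [24,36),[16,28); WM=23; [8,20) fires=6
i=8 t=17 v=9: DROP (t<23-3); WM=23
i=9 t=34 v=2: → [32,44),[24,36); WM=33; [16,28) fires=2
i=10 t=35 v=5: → [32,44),[24,36); WM=34
i=11 t=40 v=5: → [40,52),[32,44); WM=39; [24,36) fires=5
i=12 t=23 v=7: DROP (t<39-3); WM=39
i=13 t=41 v=8: → [40,52),[32,44); WM=40
i=14 t=44 v=1: → [40,52); WM=43

9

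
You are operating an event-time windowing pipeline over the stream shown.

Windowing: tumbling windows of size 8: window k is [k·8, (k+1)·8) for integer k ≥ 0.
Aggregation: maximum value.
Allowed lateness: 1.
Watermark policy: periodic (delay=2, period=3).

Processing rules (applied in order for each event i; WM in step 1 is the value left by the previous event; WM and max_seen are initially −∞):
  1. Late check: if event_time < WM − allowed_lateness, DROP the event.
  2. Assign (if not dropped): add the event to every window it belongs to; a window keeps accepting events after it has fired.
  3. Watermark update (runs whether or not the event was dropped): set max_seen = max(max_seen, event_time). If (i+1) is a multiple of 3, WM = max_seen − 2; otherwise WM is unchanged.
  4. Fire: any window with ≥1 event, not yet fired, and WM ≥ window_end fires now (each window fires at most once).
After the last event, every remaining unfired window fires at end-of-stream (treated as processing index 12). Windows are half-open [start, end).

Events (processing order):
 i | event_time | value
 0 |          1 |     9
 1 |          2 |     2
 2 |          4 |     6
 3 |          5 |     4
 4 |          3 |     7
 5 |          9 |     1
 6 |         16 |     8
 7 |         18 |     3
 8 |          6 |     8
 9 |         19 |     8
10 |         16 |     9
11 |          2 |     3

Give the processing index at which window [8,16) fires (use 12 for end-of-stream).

8

i=0 t=1 v=9: → [0,8); WM=−∞
i=1 t=2 v=2: → [0,8); WM=−∞
i=2 t=4 v=6: → [0,8); WM=2
i=3 t=5 v=4: → [0,8); WM=2
i=4 t=3 v=7: → [0,8); WM=2
i=5 t=9 v=1: → [8,16); WM=7
i=6 t=16 v=8: → [16,24); WM=7
i=7 t=18 v=3: → [16,24); WM=7
i=8 t=6 v=8: → [0,8); WM=16; [0,8) fires=9 [8,16) fires=1
i=9 t=19 v=8: → [16,24); WM=16
i=10 t=16 v=9: → [16,24); WM=16
i=11 t=2 v=3: DROP (t<16-1); WM=17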